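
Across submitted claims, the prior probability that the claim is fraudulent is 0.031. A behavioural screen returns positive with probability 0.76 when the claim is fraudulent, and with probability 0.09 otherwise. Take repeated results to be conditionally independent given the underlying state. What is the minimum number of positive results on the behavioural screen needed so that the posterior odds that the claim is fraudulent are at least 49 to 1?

4

Prior odds: 0.031 ÷ 0.969 = 31/969.
Likelihood ratio of a positive result = 0.76/0.09 = 76/9.
Target odds = 49.
Require (76/9)ⁿ ≥ 49 ÷ (31/969) = 47481/31.
(76/9)³ = 438976/729 falls short of 47481/31 but (76/9)⁴ = 33362176/6561 reaches it, so n = 4.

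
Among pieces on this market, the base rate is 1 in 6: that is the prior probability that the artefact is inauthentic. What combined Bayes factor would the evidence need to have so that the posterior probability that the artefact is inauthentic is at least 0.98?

Prior odds = (1/6)/(5/6) = 0.2.
Target odds = 0.98/0.02 = 49.
Required Bayes factor = 49 ÷ 0.2 = 245.

245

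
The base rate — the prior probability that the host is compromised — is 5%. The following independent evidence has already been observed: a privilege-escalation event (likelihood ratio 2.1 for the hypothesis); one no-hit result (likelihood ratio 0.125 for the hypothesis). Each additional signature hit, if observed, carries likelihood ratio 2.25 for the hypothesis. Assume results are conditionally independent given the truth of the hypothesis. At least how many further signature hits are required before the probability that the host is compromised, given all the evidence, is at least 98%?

Prior odds = 0.05/0.95 = 1/19.
Combined Bayes factor of the evidence already in hand = 2.1 × 0.125 = 0.2625.
Odds after that evidence = (1/19) × 0.2625 = 21/1520.
Target odds = 0.98/0.02 = 49.
Need 2.25ⁿ ≥ 49 ÷ (21/1520) = 10640/3.
2.25¹⁰ ≈3325.26 falls short of 10640/3 but 2.25¹¹ ≈7481.83 reaches it, so n = 11.

11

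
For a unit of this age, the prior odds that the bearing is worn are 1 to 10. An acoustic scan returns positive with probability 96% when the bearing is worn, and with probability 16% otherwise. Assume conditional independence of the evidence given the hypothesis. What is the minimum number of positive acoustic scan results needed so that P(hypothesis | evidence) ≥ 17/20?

Prior odds = 0.1.
Likelihood ratio of a positive result = 0.96/0.16 = 6.
Target posterior odds = 0.85/0.15 = 17/3.
Need 0.1 × 6ⁿ ≥ 17/3, i.e. 6ⁿ ≥ 170/3.
6² = 36 falls short of 170/3 but 6³ = 216 reaches it, so n = 3.

3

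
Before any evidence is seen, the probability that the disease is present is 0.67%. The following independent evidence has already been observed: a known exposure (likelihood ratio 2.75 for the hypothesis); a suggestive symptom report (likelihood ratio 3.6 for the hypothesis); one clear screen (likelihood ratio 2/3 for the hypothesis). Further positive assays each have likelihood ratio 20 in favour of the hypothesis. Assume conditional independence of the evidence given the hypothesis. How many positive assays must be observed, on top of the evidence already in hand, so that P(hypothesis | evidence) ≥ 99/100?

Prior odds = 0.0067/0.9933 = 67/9933.
Combined Bayes factor of the evidence already in hand = 2.75 × 3.6 × (2/3) = 6.6.
Odds after that evidence = (67/9933) × 6.6 = 67/1505.
Target odds = 0.99/0.01 = 99.
Need 20ⁿ ≥ 99 ÷ (67/1505) = 148995/67.
20² = 400 falls short of 148995/67 but 20³ = 8000 reaches it, so n = 3.

3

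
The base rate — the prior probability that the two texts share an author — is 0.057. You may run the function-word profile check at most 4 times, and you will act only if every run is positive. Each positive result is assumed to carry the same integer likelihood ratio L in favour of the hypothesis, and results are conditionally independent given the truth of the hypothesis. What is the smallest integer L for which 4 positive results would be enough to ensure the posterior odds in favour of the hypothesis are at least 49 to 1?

Prior odds = 0.057/0.943 = 57/943.
Target odds = 49.
Need L⁴ ≥ 49 ÷ (57/943) = 46207/57.
5⁴ = 625 < 46207/57 ≤ 1296 = 6⁴, so L = 6.

6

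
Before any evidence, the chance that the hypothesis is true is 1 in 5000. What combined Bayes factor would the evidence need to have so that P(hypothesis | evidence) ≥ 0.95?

Prior odds = 0.0002/0.9998 = 1/4999.
Target odds = 0.95/0.05 = 19.
Required Bayes factor = 19 ÷ (1/4999) = 94981.

94981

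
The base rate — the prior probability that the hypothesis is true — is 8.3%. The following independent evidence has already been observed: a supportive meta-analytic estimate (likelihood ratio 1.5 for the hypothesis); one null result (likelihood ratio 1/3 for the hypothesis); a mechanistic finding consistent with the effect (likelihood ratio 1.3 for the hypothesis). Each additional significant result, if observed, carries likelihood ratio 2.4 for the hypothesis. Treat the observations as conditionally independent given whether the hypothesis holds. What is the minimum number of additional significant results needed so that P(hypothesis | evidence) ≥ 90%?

Prior odds = 0.083/0.917 = 83/917.
Combined Bayes factor of the evidence already in hand = 1.5 × (1/3) × 1.3 = 0.65.
Odds after that evidence = (83/917) × 0.65 = 1079/18340.
Target odds = 0.9/0.1 = 9.
Need 2.4ⁿ ≥ 9 ÷ (1079/18340) = 165060/1079.
2.4⁵ = 79.62624 falls short of 165060/1079 but 2.4⁶ = 2985984/15625 reaches it, so n = 6.

6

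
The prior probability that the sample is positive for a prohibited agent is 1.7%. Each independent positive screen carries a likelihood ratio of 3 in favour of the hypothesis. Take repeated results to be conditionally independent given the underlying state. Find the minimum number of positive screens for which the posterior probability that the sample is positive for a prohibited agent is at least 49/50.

8

Prior odds = 0.017/0.983 = 17/983.
Likelihood ratio per positive screen = 3.
Target odds: 0.98 ÷ 0.02 = 49.
Need (17/983) × 3ⁿ ≥ 49, i.e. 3ⁿ ≥ 48167/17.
3⁷ = 2187 falls short of 48167/17 but 3⁸ = 6561 reaches it, so n = 8.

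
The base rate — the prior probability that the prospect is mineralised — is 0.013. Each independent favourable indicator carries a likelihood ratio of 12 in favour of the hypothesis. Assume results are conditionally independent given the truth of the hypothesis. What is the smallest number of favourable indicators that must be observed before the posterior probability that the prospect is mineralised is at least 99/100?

4

Prior odds: 0.013 ÷ 0.987 = 13/987.
Likelihood ratio per favourable indicator = 12.
Target odds: 0.99 ÷ 0.01 = 99.
Require 12ⁿ ≥ 99 ÷ (13/987) = 97713/13.
12³ = 1728 falls short of 97713/13 but 12⁴ = 20736 reaches it, so n = 4.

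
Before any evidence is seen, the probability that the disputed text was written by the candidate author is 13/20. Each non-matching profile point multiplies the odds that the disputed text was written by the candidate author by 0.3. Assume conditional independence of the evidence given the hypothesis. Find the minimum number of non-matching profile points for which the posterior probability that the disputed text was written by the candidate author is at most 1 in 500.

6

Prior odds = 0.65/0.35 = 13/7.
Likelihood ratio per non-matching profile point = 0.3.
Target odds: 0.002 ÷ 0.998 = 1/499.
Need (13/7) × 0.3ⁿ ≤ 1/499, i.e. 0.3ⁿ ≤ 7/6487.
0.3⁵ = 243/100000 is still above 7/6487 but 0.3⁶ = 729/1000000 is at or below it, so n = 6.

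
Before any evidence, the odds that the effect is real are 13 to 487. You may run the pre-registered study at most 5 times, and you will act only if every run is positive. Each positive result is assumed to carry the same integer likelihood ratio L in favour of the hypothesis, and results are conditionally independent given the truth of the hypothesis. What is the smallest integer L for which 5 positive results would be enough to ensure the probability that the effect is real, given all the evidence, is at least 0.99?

Prior odds = 13/487.
Target odds = 0.99/0.01 = 99.
Need L⁵ ≥ 99 ÷ (13/487) = 48213/13.
5⁵ = 3125 < 48213/13 ≤ 7776 = 6⁵, so L = 6.

6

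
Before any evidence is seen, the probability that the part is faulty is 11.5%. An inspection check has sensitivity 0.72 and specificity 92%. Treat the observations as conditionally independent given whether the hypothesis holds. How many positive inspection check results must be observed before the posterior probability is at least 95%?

Prior odds: 0.115 ÷ 0.885 = 23/177.
False-positive rate = 1 − 0.92 = 0.08; likelihood ratio of a positive = 0.72/0.08 = 9.
Target odds: 0.95 ÷ 0.05 = 19.
Require 9ⁿ ≥ 19 ÷ (23/177) = 3363/23.
9² = 81 falls short of 3363/23 but 9³ = 729 reaches it, so n = 3.

3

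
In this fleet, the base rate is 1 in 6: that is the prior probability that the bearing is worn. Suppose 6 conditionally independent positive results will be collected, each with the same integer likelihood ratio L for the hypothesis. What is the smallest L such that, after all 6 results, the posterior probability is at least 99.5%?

Prior odds = (1/6)/(5/6) = 0.2.
Target odds = 0.995/0.005 = 199.
Need L⁶ ≥ 199 ÷ 0.2 = 995.
3⁶ = 729 < 995 ≤ 4096 = 4⁶, so L = 4.

4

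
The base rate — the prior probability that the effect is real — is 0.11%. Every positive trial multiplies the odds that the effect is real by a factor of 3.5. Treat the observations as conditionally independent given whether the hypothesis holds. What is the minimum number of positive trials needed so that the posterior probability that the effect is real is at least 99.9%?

11

Prior odds = 0.0011/0.9989 = 11/9989.
Likelihood ratio per positive trial = 3.5.
Target odds: 0.999 ÷ 0.001 = 999.
Require 3.5ⁿ ≥ 999 ÷ (11/9989) = 9979011/11.
3.5¹⁰ = 282475249/1024 falls short of 9979011/11 but 3.5¹¹ ≈965492 reaches it, so n = 11.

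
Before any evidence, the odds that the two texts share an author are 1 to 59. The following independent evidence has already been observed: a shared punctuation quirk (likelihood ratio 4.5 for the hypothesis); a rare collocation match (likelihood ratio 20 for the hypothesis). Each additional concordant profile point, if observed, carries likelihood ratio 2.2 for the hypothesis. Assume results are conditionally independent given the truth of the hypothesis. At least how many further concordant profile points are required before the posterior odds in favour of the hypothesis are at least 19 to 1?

4

Prior odds = 1/59.
Combined Bayes factor of the evidence already in hand = 4.5 × 20 = 90.
Odds after that evidence = (1/59) × 90 = 90/59.
Target odds = 19.
Need 2.2ⁿ ≥ 19 ÷ (90/59) = 1121/90.
2.2³ = 10.648 falls short of 1121/90 but 2.2⁴ = 23.4256 reaches it, so n = 4.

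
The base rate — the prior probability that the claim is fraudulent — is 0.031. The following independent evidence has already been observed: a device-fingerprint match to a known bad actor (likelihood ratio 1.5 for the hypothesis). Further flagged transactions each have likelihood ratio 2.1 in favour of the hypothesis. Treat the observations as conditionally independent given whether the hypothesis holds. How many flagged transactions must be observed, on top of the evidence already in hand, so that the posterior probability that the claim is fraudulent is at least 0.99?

11

Prior odds = 0.031/0.969 = 31/969.
Bayes factor of the evidence already in hand = 1.5.
Odds after that evidence = (31/969) × 1.5 = 31/646.
Target odds = 0.99/0.01 = 99.
Need 2.1ⁿ ≥ 99 ÷ (31/646) = 63954/31.
2.1¹⁰ ≈1667.99 falls short of 63954/31 but 2.1¹¹ ≈3502.78 reaches it, so n = 11.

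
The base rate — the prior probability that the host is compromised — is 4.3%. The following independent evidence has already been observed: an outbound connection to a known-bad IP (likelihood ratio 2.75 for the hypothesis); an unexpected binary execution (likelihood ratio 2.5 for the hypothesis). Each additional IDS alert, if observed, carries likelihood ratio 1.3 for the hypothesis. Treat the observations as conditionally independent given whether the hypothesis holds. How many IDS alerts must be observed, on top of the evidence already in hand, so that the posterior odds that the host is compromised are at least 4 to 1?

Prior odds = 0.043/0.957 = 43/957.
Combined Bayes factor of the evidence already in hand = 2.75 × 2.5 = 6.875.
Odds after that evidence = (43/957) × 6.875 = 215/696.
Target odds = 4.
Need 1.3ⁿ ≥ 4 ÷ (215/696) = 2784/215.
1.3⁹ ≈10.6045 falls short of 2784/215 but 1.3¹⁰ ≈13.7858 reaches it, so n = 10.

10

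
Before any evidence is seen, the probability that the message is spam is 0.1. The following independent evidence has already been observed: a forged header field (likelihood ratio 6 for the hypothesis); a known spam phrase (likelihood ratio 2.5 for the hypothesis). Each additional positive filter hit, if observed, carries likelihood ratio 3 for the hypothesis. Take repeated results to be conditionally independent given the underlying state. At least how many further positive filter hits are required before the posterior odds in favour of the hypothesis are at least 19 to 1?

3

Prior odds = 0.1/0.9 = 1/9.
Combined Bayes factor of the evidence already in hand = 6 × 2.5 = 15.
Odds after that evidence = (1/9) × 15 = 5/3.
Target odds = 19.
Need 3ⁿ ≥ 19 ÷ (5/3) = 11.4.
3² = 9 falls short of 11.4 but 3³ = 27 reaches it, so n = 3.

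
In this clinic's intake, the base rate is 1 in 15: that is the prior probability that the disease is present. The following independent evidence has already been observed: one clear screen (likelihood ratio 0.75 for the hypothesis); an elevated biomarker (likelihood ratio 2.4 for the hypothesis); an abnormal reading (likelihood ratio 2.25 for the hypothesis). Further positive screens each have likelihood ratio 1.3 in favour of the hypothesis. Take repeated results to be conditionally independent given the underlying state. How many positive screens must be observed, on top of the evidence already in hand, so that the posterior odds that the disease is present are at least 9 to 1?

Prior odds = (1/15)/(14/15) = 1/14.
Combined Bayes factor of the evidence already in hand = 0.75 × 2.4 × 2.25 = 4.05.
Odds after that evidence = (1/14) × 4.05 = 81/280.
Target odds = 9.
Need 1.3ⁿ ≥ 9 ÷ (81/280) = 280/9.
1.3¹³ ≈30.2875 falls short of 280/9 but 1.3¹⁴ ≈39.3738 reaches it, so n = 14.

14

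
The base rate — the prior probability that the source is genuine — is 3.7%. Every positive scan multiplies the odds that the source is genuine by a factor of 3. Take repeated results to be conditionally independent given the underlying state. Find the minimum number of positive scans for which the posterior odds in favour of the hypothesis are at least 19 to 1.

6

Prior odds = 0.037/0.963 = 37/963.
Likelihood ratio per positive scan = 3.
Target odds = 19.
Need (37/963) × 3ⁿ ≥ 19, i.e. 3ⁿ ≥ 18297/37.
3⁵ = 243 falls short of 18297/37 but 3⁶ = 729 reaches it, so n = 6.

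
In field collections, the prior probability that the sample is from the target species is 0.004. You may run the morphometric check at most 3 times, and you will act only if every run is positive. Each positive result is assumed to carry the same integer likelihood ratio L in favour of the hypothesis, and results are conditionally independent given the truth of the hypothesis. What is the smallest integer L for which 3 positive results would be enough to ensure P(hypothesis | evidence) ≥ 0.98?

Prior odds = 0.004/0.996 = 1/249.
Target odds = 0.98/0.02 = 49.
Need L³ ≥ 49 ÷ (1/249) = 12201.
23³ = 12167 < 12201 ≤ 13824 = 24³, so L = 24.

24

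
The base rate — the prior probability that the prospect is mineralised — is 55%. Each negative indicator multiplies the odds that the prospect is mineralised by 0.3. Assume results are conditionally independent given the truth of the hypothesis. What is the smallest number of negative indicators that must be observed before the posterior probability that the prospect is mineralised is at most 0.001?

6

Prior odds = 0.55/0.45 = 11/9.
Likelihood ratio per negative indicator = 0.3.
Target odds: 0.001 ÷ 0.999 = 1/999.
Require 0.3ⁿ ≤ 1/999 ÷ (11/9) = 1/1221.
0.3⁵ = 243/100000 is still above 1/1221 but 0.3⁶ = 729/1000000 is at or below it, so n = 6.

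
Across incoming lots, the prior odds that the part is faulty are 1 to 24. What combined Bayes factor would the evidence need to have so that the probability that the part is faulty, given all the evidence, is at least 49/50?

1176

Prior odds = 1/24.
Target odds = 0.98/0.02 = 49.
Required Bayes factor = 49 ÷ (1/24) = 1176.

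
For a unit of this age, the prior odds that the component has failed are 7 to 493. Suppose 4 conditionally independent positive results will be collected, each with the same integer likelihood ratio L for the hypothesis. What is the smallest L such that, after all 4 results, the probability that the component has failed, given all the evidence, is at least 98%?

Prior odds = 7/493.
Target odds = 0.98/0.02 = 49.
Need L⁴ ≥ 49 ÷ (7/493) = 3451.
7⁴ = 2401 < 3451 ≤ 4096 = 8⁴, so L = 8.

8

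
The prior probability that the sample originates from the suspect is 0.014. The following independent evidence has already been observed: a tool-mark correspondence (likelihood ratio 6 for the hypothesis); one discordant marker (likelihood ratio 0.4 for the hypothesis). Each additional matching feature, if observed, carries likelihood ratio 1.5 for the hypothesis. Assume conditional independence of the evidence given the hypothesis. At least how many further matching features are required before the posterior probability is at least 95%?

Prior odds = 0.014/0.986 = 7/493.
Combined Bayes factor of the evidence already in hand = 6 × 0.4 = 2.4.
Odds after that evidence = (7/493) × 2.4 = 84/2465.
Target odds = 0.95/0.05 = 19.
Need 1.5ⁿ ≥ 19 ÷ (84/2465) = 46835/84.
1.5¹⁵ = 14348907/32768 falls short of 46835/84 but 1.5¹⁶ = 43046721/65536 reaches it, so n = 16.

16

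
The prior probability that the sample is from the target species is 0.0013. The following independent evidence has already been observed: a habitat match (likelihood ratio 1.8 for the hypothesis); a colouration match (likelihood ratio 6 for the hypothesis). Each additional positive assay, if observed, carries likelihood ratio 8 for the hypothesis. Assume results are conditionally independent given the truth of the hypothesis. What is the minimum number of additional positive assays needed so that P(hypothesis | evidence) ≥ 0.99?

5

Prior odds = 0.0013/0.9987 = 13/9987.
Combined Bayes factor of the evidence already in hand = 1.8 × 6 = 10.8.
Odds after that evidence = (13/9987) × 10.8 = 234/16645.
Target odds = 0.99/0.01 = 99.
Need 8ⁿ ≥ 99 ÷ (234/16645) = 183095/26.
8⁴ = 4096 falls short of 183095/26 but 8⁵ = 32768 reaches it, so n = 5.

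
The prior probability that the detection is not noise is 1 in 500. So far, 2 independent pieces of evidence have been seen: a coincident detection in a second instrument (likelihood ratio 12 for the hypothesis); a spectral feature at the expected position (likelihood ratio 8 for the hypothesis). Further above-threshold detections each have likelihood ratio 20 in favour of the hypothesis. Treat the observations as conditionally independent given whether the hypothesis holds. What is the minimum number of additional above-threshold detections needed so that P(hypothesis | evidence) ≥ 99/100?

Prior odds = 0.002/0.998 = 1/499.
Combined Bayes factor of the evidence already in hand = 12 × 8 = 96.
Odds after that evidence = (1/499) × 96 = 96/499.
Target odds = 0.99/0.01 = 99.
Need 20ⁿ ≥ 99 ÷ (96/499) = 514.59375.
20² = 400 falls short of 514.59375 but 20³ = 8000 reaches it, so n = 3.

3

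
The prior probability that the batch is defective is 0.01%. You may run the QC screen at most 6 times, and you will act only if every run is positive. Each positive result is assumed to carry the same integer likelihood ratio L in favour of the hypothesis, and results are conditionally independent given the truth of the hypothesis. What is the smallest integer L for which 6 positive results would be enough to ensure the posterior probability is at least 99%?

Prior odds = 0.0001/0.9999 = 1/9999.
Target odds = 0.99/0.01 = 99.
Need L⁶ ≥ 99 ÷ (1/9999) = 989901.
9⁶ = 531441 < 989901 ≤ 1000000 = 10⁶, so L = 10.

10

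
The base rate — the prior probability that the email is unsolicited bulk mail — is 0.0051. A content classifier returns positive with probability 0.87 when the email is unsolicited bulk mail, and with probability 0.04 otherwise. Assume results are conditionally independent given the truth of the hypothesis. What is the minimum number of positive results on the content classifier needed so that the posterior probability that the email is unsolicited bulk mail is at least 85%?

Prior odds = 0.0051/0.9949 = 51/9949.
Likelihood ratio of a positive result = 0.87/0.04 = 21.75.
Target odds: 0.85 ÷ 0.15 = 17/3.
Require 21.75ⁿ ≥ 17/3 ÷ (51/9949) = 9949/9.
21.75² = 473.0625 falls short of 9949/9 but 21.75³ = 658503/64 reaches it, so n = 3.

3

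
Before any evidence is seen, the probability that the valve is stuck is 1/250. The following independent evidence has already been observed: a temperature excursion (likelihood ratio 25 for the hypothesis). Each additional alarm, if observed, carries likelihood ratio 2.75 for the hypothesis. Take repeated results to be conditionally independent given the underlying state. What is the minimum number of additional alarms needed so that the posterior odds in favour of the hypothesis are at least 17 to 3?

Prior odds = 0.004/0.996 = 1/249.
Bayes factor of the evidence already in hand = 25.
Odds after that evidence = (1/249) × 25 = 25/249.
Target odds = 17/3.
Need 2.75ⁿ ≥ 17/3 ÷ (25/249) = 56.44.
2.75³ = 20.796875 falls short of 56.44 but 2.75⁴ = 57.19140625 reaches it, so n = 4.

4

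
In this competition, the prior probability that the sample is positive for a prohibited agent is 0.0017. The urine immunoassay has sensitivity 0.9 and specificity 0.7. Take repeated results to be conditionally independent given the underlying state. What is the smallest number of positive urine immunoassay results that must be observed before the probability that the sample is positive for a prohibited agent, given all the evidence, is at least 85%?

8

Prior odds = 0.0017/0.9983 = 17/9983.
False-positive rate = 1 − 0.7 = 0.3; likelihood ratio of a positive = 0.9/0.3 = 3.
Target odds: 0.85 ÷ 0.15 = 17/3.
Require 3ⁿ ≥ 17/3 ÷ (17/9983) = 9983/3.
3⁷ = 2187 falls short of 9983/3 but 3⁸ = 6561 reaches it, so n = 8.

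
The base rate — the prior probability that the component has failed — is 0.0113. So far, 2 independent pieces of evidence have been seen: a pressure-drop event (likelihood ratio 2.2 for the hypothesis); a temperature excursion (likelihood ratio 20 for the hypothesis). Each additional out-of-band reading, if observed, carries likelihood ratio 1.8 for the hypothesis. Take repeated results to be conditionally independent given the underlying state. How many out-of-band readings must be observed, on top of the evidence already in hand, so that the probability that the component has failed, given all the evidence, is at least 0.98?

Prior odds = 0.0113/0.9887 = 113/9887.
Combined Bayes factor of the evidence already in hand = 2.2 × 20 = 44.
Odds after that evidence = (113/9887) × 44 = 4972/9887.
Target odds = 0.98/0.02 = 49.
Need 1.8ⁿ ≥ 49 ÷ (4972/9887) = 484463/4972.
1.8⁷ = 4782969/78125 falls short of 484463/4972 but 1.8⁸ = 43046721/390625 reaches it, so n = 8.

8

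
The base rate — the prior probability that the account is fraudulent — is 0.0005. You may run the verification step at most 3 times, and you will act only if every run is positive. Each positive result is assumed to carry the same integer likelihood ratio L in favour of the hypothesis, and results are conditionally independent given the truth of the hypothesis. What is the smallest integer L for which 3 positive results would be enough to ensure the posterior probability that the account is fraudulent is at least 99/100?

59

Prior odds = 0.0005/0.9995 = 1/1999.
Target odds = 0.99/0.01 = 99.
Need L³ ≥ 99 ÷ (1/1999) = 197901.
58³ = 195112 < 197901 ≤ 205379 = 59³, so L = 59.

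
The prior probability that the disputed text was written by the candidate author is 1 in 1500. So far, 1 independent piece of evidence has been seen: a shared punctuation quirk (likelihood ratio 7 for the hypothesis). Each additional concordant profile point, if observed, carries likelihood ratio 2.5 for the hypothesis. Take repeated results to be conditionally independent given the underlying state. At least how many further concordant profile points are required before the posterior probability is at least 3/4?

8

Prior odds = (1/1500)/(1499/1500) = 1/1499.
Bayes factor of the evidence already in hand = 7.
Odds after that evidence = (1/1499) × 7 = 7/1499.
Target odds = 0.75/0.25 = 3.
Need 2.5ⁿ ≥ 3 ÷ (7/1499) = 4497/7.
2.5⁷ = 610.3515625 falls short of 4497/7 but 2.5⁸ = 390625/256 reaches it, so n = 8.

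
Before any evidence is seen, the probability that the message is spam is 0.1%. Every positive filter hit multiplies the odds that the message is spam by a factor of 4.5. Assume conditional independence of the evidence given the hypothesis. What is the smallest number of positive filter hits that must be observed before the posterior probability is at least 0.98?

Prior odds = 0.001/0.999 = 1/999.
Likelihood ratio per positive filter hit = 4.5.
Target posterior odds = 0.98/0.02 = 49.
Need (1/999) × 4.5ⁿ ≥ 49, i.e. 4.5ⁿ ≥ 48951.
4.5⁷ = 4782969/128 falls short of 48951 but 4.5⁸ = 43046721/256 reaches it, so n = 8.

8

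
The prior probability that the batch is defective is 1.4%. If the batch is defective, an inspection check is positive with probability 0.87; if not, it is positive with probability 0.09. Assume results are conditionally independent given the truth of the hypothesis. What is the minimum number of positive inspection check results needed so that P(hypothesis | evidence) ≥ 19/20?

Prior odds = 0.014/0.986 = 7/493.
Likelihood ratio of a positive = 0.87/0.09 = 29/3.
Target odds: 0.95 ÷ 0.05 = 19.
Need (7/493) × (29/3)ⁿ ≥ 19, i.e. (29/3)ⁿ ≥ 9367/7.
(29/3)³ = 24389/27 falls short of 9367/7 but (29/3)⁴ = 707281/81 reaches it, so n = 4.

4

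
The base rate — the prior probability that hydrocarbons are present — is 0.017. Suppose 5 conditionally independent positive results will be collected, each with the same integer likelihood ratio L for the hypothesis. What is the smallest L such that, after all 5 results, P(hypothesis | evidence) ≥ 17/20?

4

Prior odds = 0.017/0.983 = 17/983.
Target odds = 0.85/0.15 = 17/3.
Need L⁵ ≥ 17/3 ÷ (17/983) = 983/3.
3⁵ = 243 < 983/3 ≤ 1024 = 4⁵, so L = 4.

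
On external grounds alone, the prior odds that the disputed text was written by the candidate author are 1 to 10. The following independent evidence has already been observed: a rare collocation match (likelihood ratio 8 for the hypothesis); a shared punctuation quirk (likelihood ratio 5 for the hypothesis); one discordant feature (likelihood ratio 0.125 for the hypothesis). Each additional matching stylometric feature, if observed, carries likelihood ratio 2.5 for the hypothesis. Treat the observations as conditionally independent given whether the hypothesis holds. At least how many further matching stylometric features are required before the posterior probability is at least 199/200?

7

Prior odds = 0.1.
Combined Bayes factor of the evidence already in hand = 8 × 5 × 0.125 = 5.
Odds after that evidence = 0.1 × 5 = 0.5.
Target odds = 0.995/0.005 = 199.
Need 2.5ⁿ ≥ 199 ÷ 0.5 = 398.
2.5⁶ = 244.140625 falls short of 398 but 2.5⁷ = 610.3515625 reaches it, so n = 7.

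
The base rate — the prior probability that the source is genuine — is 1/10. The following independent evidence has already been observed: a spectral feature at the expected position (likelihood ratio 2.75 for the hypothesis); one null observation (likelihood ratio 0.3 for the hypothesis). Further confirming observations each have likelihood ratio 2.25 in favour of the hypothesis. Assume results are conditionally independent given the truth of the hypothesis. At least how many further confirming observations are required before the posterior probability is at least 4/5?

5

Prior odds = 0.1/0.9 = 1/9.
Combined Bayes factor of the evidence already in hand = 2.75 × 0.3 = 0.825.
Odds after that evidence = (1/9) × 0.825 = 11/120.
Target odds = 0.8/0.2 = 4.
Need 2.25ⁿ ≥ 4 ÷ (11/120) = 480/11.
2.25⁴ = 25.62890625 falls short of 480/11 but 2.25⁵ = 59049/1024 reaches it, so n = 5.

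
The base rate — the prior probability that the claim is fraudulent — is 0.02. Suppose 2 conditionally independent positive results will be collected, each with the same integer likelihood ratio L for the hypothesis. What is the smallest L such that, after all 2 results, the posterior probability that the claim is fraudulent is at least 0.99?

Prior odds = 0.02/0.98 = 1/49.
Target odds = 0.99/0.01 = 99.
Need L² ≥ 99 ÷ (1/49) = 4851.
69² = 4761 < 4851 ≤ 4900 = 70², so L = 70.

70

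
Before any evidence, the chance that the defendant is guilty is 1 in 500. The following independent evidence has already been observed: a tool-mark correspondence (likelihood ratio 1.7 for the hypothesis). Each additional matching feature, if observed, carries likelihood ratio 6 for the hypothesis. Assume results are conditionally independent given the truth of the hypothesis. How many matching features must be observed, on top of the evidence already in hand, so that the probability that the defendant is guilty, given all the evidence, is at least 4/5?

4

Prior odds = 0.002/0.998 = 1/499.
Bayes factor of the evidence already in hand = 1.7.
Odds after that evidence = (1/499) × 1.7 = 17/4990.
Target odds = 0.8/0.2 = 4.
Need 6ⁿ ≥ 4 ÷ (17/4990) = 19960/17.
6³ = 216 falls short of 19960/17 but 6⁴ = 1296 reaches it, so n = 4.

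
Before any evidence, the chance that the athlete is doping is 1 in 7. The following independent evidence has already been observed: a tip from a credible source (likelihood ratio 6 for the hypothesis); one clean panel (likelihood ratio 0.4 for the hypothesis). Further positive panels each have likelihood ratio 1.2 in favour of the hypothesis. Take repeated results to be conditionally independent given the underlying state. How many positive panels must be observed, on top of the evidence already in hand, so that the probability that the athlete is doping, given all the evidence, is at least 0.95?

22

Prior odds = (1/7)/(6/7) = 1/6.
Combined Bayes factor of the evidence already in hand = 6 × 0.4 = 2.4.
Odds after that evidence = (1/6) × 2.4 = 0.4.
Target odds = 0.95/0.05 = 19.
Need 1.2ⁿ ≥ 19 ÷ 0.4 = 47.5.
1.2²¹ ≈46.0051 falls short of 47.5 but 1.2²² ≈55.2061 reaches it, so n = 22.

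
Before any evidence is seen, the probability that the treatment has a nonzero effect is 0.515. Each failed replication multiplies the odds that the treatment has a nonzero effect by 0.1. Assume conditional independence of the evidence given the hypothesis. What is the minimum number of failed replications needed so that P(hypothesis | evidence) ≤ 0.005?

3

Prior odds: 0.515 ÷ 0.485 = 103/97.
Likelihood ratio per failed replication = 0.1.
Target odds: 0.005 ÷ 0.995 = 1/199.
Require 0.1ⁿ ≤ 1/199 ÷ (103/97) = 97/20497.
0.1² = 0.01 is still above 97/20497 but 0.1³ = 0.001 is at or below it, so n = 3.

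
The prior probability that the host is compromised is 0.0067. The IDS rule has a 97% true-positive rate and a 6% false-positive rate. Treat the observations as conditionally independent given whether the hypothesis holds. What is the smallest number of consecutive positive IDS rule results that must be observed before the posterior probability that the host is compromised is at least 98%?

Prior odds: 0.0067 ÷ 0.9933 = 67/9933.
Likelihood ratio of a positive result = 0.97/0.06 = 97/6.
Target odds: 0.98 ÷ 0.02 = 49.
Need (67/9933) × (97/6)ⁿ ≥ 49, i.e. (97/6)ⁿ ≥ 486717/67.
(97/6)³ = 912673/216 falls short of 486717/67 but (97/6)⁴ = 88529281/1296 reaches it, so n = 4.

4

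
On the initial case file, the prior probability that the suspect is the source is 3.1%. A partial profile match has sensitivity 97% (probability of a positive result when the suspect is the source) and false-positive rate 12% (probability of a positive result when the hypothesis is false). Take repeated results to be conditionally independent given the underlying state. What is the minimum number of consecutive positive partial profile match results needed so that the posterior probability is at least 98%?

Prior odds: 0.031 ÷ 0.969 = 31/969.
Likelihood ratio of a positive result = 0.97/0.12 = 97/12.
Target posterior odds = 0.98/0.02 = 49.
Need (31/969) × (97/12)ⁿ ≥ 49, i.e. (97/12)ⁿ ≥ 47481/31.
(97/12)³ = 912673/1728 falls short of 47481/31 but (97/12)⁴ = 88529281/20736 reaches it, so n = 4.

4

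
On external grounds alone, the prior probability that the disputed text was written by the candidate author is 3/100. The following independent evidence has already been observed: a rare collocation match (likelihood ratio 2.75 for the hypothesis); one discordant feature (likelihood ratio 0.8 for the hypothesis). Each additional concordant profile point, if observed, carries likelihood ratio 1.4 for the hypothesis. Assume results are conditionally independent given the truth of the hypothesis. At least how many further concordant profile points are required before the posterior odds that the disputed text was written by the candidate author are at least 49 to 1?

20

Prior odds = 0.03/0.97 = 3/97.
Combined Bayes factor of the evidence already in hand = 2.75 × 0.8 = 2.2.
Odds after that evidence = (3/97) × 2.2 = 33/485.
Target odds = 49.
Need 1.4ⁿ ≥ 49 ÷ (33/485) = 23765/33.
1.4¹⁹ ≈597.63 falls short of 23765/33 but 1.4²⁰ ≈836.683 reaches it, so n = 20.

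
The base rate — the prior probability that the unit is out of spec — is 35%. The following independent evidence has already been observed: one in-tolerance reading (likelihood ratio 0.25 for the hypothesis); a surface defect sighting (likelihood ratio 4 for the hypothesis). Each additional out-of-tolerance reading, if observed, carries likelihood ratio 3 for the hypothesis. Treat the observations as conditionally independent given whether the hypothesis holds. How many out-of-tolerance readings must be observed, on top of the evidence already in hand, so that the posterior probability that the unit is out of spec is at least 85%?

Prior odds = 0.35/0.65 = 7/13.
Combined Bayes factor of the evidence already in hand = 0.25 × 4 = 1.
Odds after that evidence = (7/13) × 1 = 7/13.
Target odds = 0.85/0.15 = 17/3.
Need 3ⁿ ≥ 17/3 ÷ (7/13) = 221/21.
3² = 9 falls short of 221/21 but 3³ = 27 reaches it, so n = 3.

3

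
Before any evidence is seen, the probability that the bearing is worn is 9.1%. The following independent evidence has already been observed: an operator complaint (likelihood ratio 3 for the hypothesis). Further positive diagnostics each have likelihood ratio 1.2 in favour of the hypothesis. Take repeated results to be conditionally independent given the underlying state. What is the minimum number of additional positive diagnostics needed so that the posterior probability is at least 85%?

Prior odds = 0.091/0.909 = 91/909.
Bayes factor of the evidence already in hand = 3.
Odds after that evidence = (91/909) × 3 = 91/303.
Target odds = 0.85/0.15 = 17/3.
Need 1.2ⁿ ≥ 17/3 ÷ (91/303) = 1717/91.
1.2¹⁶ ≈18.4884 falls short of 1717/91 but 1.2¹⁷ ≈22.1861 reaches it, so n = 17.

17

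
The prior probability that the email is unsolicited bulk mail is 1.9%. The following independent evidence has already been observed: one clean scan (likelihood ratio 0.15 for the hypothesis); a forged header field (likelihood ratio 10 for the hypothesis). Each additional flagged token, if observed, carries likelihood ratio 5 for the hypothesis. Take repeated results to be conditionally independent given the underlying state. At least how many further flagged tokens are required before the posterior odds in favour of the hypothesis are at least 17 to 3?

4

Prior odds = 0.019/0.981 = 19/981.
Combined Bayes factor of the evidence already in hand = 0.15 × 10 = 1.5.
Odds after that evidence = (19/981) × 1.5 = 19/654.
Target odds = 17/3.
Need 5ⁿ ≥ 17/3 ÷ (19/654) = 3706/19.
5³ = 125 falls short of 3706/19 but 5⁴ = 625 reaches it, so n = 4.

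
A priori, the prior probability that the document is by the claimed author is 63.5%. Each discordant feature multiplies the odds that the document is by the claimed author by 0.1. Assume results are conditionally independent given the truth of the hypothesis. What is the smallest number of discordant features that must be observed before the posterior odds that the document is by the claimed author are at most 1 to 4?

Prior odds = 0.635/0.365 = 127/73.
Likelihood ratio per discordant feature = 0.1.
Target odds = 0.25.
Need (127/73) × 0.1ⁿ ≤ 0.25, i.e. 0.1ⁿ ≤ 73/508.
0.1¹ = 0.1, which is already at or below the required 73/508; so n = 1.

1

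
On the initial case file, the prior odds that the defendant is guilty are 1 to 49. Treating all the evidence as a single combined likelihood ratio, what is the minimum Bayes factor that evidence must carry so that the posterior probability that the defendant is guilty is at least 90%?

Prior odds = 1/49.
Target odds = 0.9/0.1 = 9.
Required Bayes factor = 9 ÷ (1/49) = 441.

441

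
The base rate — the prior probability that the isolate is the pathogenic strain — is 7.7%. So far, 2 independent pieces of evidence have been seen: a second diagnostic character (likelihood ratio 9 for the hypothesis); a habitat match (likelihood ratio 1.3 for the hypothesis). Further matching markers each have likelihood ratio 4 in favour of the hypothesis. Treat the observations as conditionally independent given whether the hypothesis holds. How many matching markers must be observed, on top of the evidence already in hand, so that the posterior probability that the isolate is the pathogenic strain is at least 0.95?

Prior odds = 0.077/0.923 = 77/923.
Combined Bayes factor of the evidence already in hand = 9 × 1.3 = 11.7.
Odds after that evidence = (77/923) × 11.7 = 693/710.
Target odds = 0.95/0.05 = 19.
Need 4ⁿ ≥ 19 ÷ (693/710) = 13490/693.
4² = 16 falls short of 13490/693 but 4³ = 64 reaches it, so n = 3.

3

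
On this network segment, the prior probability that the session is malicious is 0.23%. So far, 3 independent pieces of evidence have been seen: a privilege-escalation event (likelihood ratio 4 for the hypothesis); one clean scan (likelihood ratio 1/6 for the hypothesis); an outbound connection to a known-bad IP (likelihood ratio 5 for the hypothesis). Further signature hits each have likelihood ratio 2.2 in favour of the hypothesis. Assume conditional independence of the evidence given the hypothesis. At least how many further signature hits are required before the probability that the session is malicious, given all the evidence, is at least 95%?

10

Prior odds = 0.0023/0.9977 = 23/9977.
Combined Bayes factor of the evidence already in hand = 4 × (1/6) × 5 = 10/3.
Odds after that evidence = (23/9977) × 10/3 = 230/29931.
Target odds = 0.95/0.05 = 19.
Need 2.2ⁿ ≥ 19 ÷ (230/29931) = 568689/230.
2.2⁹ ≈1207.27 falls short of 568689/230 but 2.2¹⁰ ≈2655.99 reaches it, so n = 10.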